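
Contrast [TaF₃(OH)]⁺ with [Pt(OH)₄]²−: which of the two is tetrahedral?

[TaF₃(OH)]⁺

For [TaF₃(OH)]⁺: Ligand charges: each fluoride is −1; each hydroxide is −1. With an overall charge of +1 the tantalum centre must be in the +5 oxidation state. Group 5 minus oxidation state 5 gives a d⁰ configuration. A d⁰ ion has no crystal-field stabilisation preference between square planar and tetrahedral, so four ligands adopt the sterically favoured tetrahedral geometry. → tetrahedral.
For [Pt(OH)₄]²−: Ligand charges: each hydroxide is −1. With an overall charge of −2 the platinum centre must be in the +2 oxidation state. Platinum is a group-10 element; Pt(II) is therefore d⁸. A 5d d⁸ ion has a large crystal-field splitting; square planar leaves the high-energy d_{x²−y²} orbital empty and maximises CFSE. → square planar.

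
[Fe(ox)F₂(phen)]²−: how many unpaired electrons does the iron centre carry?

4 unpaired electrons

Ligand charges: each oxalate is −2; each fluoride is −1; 1,10-phenanthroline is neutral. With an overall charge of −2 the iron centre must be in the +2 oxidation state.
Iron is a group-8 element; Fe(II) is therefore d⁶.
Counting donor atoms: 1×oxalate (bidentate) → 2 donors; 2×fluoride (monodentate) → 2 donors; 1×1,10-phenanthroline (bidentate) → 2 donors. Coordination number = 6.
The spin state decides the count: Fluoride and oxalate are weak-field ligands for a first-row metal, so the complex is high-spin.
An octahedral high-spin d⁶ ion is t₂g⁴e_g², giving 4 unpaired electrons.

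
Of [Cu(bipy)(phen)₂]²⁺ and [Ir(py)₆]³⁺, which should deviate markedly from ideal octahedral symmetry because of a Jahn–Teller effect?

[Cu(bipy)(phen)₂]²⁺

[Cu(bipy)(phen)₂]²⁺: 2,2′-bipyridine is neutral; 1,10-phenanthroline is neutral; balancing the +2 overall charge requires Cu(II). Copper is a group-11 element; Cu(II) is therefore d⁹. The t₂g⁶e_g³ configuration has an unevenly filled e_g set; the Jahn–Teller theorem predicts a tetragonal distortion (typically axial elongation) to lift the degeneracy.
[Ir(py)₆]³⁺: Ligand charges: pyridine is neutral. With an overall charge of +3 the iridium centre must be in the +3 oxidation state. Group 9 minus oxidation state 3 gives a d⁶ configuration. A 5d ion has a large Δₒ and is invariably low-spin. The d⁶ configuration leaves the e_g set evenly filled (or empty) — no strong Jahn–Teller driving force.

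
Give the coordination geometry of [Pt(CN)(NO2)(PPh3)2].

Summing ligand charges against the 0 overall charge gives an oxidation state of +2 for platinum.
Group 10 minus oxidation state 2 gives a d⁸ configuration.
With 4 monodentate ligands the coordination number is 4.
A 5d d⁸ ion has a large crystal-field splitting; square planar leaves the high-energy d_{x²−y²} orbital empty and maximises CFSE.

square planar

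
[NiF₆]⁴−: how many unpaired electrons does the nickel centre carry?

Each fluoride is −1; balancing the −4 overall charge requires Ni(II).
Group 10 minus oxidation state 2 gives a d⁸ configuration.
In an octahedral field the d⁸ configuration is t₂g⁶e_g² (only one arrangement possible), giving 2 unpaired electrons.

2 unpaired electrons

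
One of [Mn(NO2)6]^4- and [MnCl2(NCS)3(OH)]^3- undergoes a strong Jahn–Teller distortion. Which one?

[MnCl2(NCS)3(OH)]^3-

[Mn(NO2)6]^4-: Each nitro (N-bound nitrite) is −1; balancing the −4 overall charge requires Mn(II). Group 7 minus oxidation state 2 gives a d⁵ configuration. Nitro (N-bound nitrite) is a strong-field ligand (high in the spectrochemical series) for a first-row metal, so the complex is low-spin. The d⁵ configuration leaves the e_g set evenly filled (or empty) — no strong Jahn–Teller driving force.
[MnCl2(NCS)3(OH)]^3-: Each chloride is −1; each isothiocyanate is −1; each hydroxide is −1; balancing the −3 overall charge requires Mn(III). Manganese is a group-7 element; Mn(III) is therefore d⁴. Chloride, hydroxide, and isothiocyanate are weak-field ligands for a first-row metal, so the complex is high-spin. The t₂g³e_g¹ (high-spin) configuration has an unevenly filled e_g set; the Jahn–Teller theorem predicts a tetragonal distortion (typically axial elongation) to lift the degeneracy.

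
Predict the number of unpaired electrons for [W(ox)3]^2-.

Ligand charges: each oxalate is −2. With an overall charge of −2 the tungsten centre must be in the +4 oxidation state.
Group 6 minus oxidation state 4 gives a d² configuration.
Counting donor atoms: 3×oxalate (bidentate) → 6 donors. Coordination number = 6.
In an octahedral field the d² configuration is t₂g²e_g⁰ (only one arrangement possible), giving 2 unpaired electrons.

2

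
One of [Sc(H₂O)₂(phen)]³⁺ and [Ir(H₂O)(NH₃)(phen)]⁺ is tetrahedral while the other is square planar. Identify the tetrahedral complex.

[Sc(H₂O)₂(phen)]³⁺

For [Sc(H₂O)₂(phen)]³⁺: Water is neutral; 1,10-phenanthroline is neutral; balancing the +3 overall charge requires Sc(III). Scandium is a group-3 element; Sc(III) is therefore d⁰. A d⁰ ion has no crystal-field stabilisation preference between square planar and tetrahedral, so four ligands adopt the sterically favoured tetrahedral geometry. → tetrahedral.
For [Ir(H₂O)(NH₃)(phen)]⁺: Ligand charges: water is neutral; ammonia is neutral; 1,10-phenanthroline is neutral. With an overall charge of +1 the iridium centre must be in the +1 oxidation state. Group 9 minus oxidation state 1 gives a d⁸ configuration. A 5d d⁸ ion has a large crystal-field splitting; square planar leaves the high-energy d_{x²−y²} orbital empty and maximises CFSE. → square planar.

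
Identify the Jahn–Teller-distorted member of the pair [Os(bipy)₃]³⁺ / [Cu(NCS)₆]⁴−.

[Cu(NCS)₆]⁴−

[Os(bipy)₃]³⁺: Ligand charges: 2,2′-bipyridine is neutral. With an overall charge of +3 the osmium centre must be in the +3 oxidation state. Osmium is a group-8 element; Os(III) is therefore d⁵. A 5d ion has a large Δₒ and is invariably low-spin. The d⁵ configuration leaves the e_g set evenly filled (or empty) — no strong Jahn–Teller driving force.
[Cu(NCS)₆]⁴−: Each isothiocyanate is −1; balancing the −4 overall charge requires Cu(II). Cu sits in group 11, so the d-electron count is 11 − 2 = 9. The t₂g⁶e_g³ configuration has an unevenly filled e_g set; the Jahn–Teller theorem predicts a tetragonal distortion (typically axial elongation) to lift the degeneracy.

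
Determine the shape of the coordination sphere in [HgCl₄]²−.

tetrahedral

Each chloride is −1; balancing the −2 overall charge requires Hg(II).
Mercury is a group-12 element; Hg(II) is therefore d¹⁰.
With 4 monodentate ligands the coordination number is 4.
A d¹⁰ ion has no crystal-field stabilisation preference between square planar and tetrahedral, so four ligands adopt the sterically favoured tetrahedral geometry.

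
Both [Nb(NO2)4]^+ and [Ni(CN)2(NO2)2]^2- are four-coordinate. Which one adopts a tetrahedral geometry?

For [Nb(NO2)4]^+: Summing ligand charges against the +1 overall charge gives an oxidation state of +5 for niobium. Nb sits in group 5, so the d-electron count is 5 − 5 = 0. A d⁰ ion has no crystal-field stabilisation preference between square planar and tetrahedral, so four ligands adopt the sterically favoured tetrahedral geometry. → tetrahedral.
For [Ni(CN)2(NO2)2]^2-: Each cyanide is −1; each nitro (N-bound nitrite) is −1; balancing the −2 overall charge requires Ni(II). Group 10 minus oxidation state 2 gives a d⁸ configuration. Cyanide and nitro (N-bound nitrite) are strong-field ligands (high in the spectrochemical series). A 3d d⁸ ion with strong-field ligands gains enough CFSE to favour square planar over tetrahedral. → square planar.

[Nb(NO2)4]^+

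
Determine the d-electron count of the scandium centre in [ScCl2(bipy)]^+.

d⁰

Each chloride is −1; 2,2′-bipyridine is neutral; balancing the +1 overall charge requires Sc(III).
Scandium is a group-3 element; Sc(III) is therefore d⁰.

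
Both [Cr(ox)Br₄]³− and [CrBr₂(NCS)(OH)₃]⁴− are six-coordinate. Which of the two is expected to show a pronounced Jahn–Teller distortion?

[CrBr₂(NCS)(OH)₃]⁴−

[Cr(ox)Br₄]³−: Each oxalate is −2; each bromide is −1; balancing the −3 overall charge requires Cr(III). Cr sits in group 6, so the d-electron count is 6 − 3 = 3. The d³ configuration leaves the e_g set evenly filled (or empty) — no strong Jahn–Teller driving force.
[CrBr₂(NCS)(OH)₃]⁴−: Summing ligand charges against the −4 overall charge gives an oxidation state of +2 for chromium. Group 6 minus oxidation state 2 gives a d⁴ configuration. Bromide, hydroxide, and isothiocyanate are weak-field ligands for a first-row metal, so the complex is high-spin. The t₂g³e_g¹ (high-spin) configuration has an unevenly filled e_g set; the Jahn–Teller theorem predicts a tetragonal distortion (typically axial elongation) to lift the degeneracy.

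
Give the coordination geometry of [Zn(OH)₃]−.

trigonal planar

Each hydroxide is −1; balancing the −1 overall charge requires Zn(II).
Zinc is a group-12 element; Zn(II) is therefore d¹⁰.
Coordination number: 3.
Three ligands around a d¹⁰ centre minimise repulsion in a trigonal-planar arrangement.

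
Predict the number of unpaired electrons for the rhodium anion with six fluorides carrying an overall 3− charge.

Summing ligand charges against the −3 overall charge gives an oxidation state of +3 for rhodium.
Rh sits in group 9, so the d-electron count is 9 − 3 = 6.
The spin state decides the count: a 4d ion has a large Δₒ and is invariably low-spin.
An octahedral low-spin d⁶ ion is t₂g⁶e_g⁰, giving 0 unpaired electrons.

0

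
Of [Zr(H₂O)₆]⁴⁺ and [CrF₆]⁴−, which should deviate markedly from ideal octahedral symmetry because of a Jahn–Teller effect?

[Zr(H₂O)₆]⁴⁺: Ligand charges: water is neutral. With an overall charge of +4 the zirconium centre must be in the +4 oxidation state. Zr sits in group 4, so the d-electron count is 4 − 4 = 0. The d⁰ configuration leaves the e_g set evenly filled (or empty) — no strong Jahn–Teller driving force.
[CrF₆]⁴−: Ligand charges: each fluoride is −1. With an overall charge of −4 the chromium centre must be in the +2 oxidation state. Chromium is a group-6 element; Cr(II) is therefore d⁴. Fluoride is a weak-field ligand for a first-row metal, so the complex is high-spin. The t₂g³e_g¹ (high-spin) configuration has an unevenly filled e_g set; the Jahn–Teller theorem predicts a tetragonal distortion (typically axial elongation) to lift the degeneracy.

[CrF₆]⁴−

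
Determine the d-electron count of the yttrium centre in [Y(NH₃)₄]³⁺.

Ligand charges: ammonia is neutral. With an overall charge of +3 the yttrium centre must be in the +3 oxidation state.
Group 3 minus oxidation state 3 gives a d⁰ configuration.

d⁰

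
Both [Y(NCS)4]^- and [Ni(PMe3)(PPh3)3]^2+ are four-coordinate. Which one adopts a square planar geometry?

For [Y(NCS)4]^-: Each isothiocyanate is −1; balancing the −1 overall charge requires Y(III). Yttrium is a group-3 element; Y(III) is therefore d⁰. A d⁰ ion has no crystal-field stabilisation preference between square planar and tetrahedral, so four ligands adopt the sterically favoured tetrahedral geometry. → tetrahedral.
For [Ni(PMe3)(PPh3)3]^2+: Trimethylphosphine is neutral; triphenylphosphine is neutral; balancing the +2 overall charge requires Ni(II). Ni sits in group 10, so the d-electron count is 10 − 2 = 8. Trimethylphosphine and triphenylphosphine are strong-field ligands (high in the spectrochemical series). A 3d d⁸ ion with strong-field ligands gains enough CFSE to favour square planar over tetrahedral. → square planar.

[Ni(PMe3)(PPh3)3]^2+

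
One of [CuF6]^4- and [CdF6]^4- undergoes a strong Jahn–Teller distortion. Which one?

[CuF6]^4-: Summing ligand charges against the −4 overall charge gives an oxidation state of +2 for copper. Group 11 minus oxidation state 2 gives a d⁹ configuration. The t₂g⁶e_g³ configuration has an unevenly filled e_g set; the Jahn–Teller theorem predicts a tetragonal distortion (typically axial elongation) to lift the degeneracy.
[CdF6]^4-: Ligand charges: each fluoride is −1. With an overall charge of −4 the cadmium centre must be in the +2 oxidation state. Cd sits in group 12, so the d-electron count is 12 − 2 = 10. The d¹⁰ configuration leaves the e_g set evenly filled (or empty) — no strong Jahn–Teller driving force.

[CuF6]^4-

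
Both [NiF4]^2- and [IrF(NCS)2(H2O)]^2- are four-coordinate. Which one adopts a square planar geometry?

For [NiF4]^2-: Summing ligand charges against the −2 overall charge gives an oxidation state of +2 for nickel. Nickel is a group-10 element; Ni(II) is therefore d⁸. Fluoride is a weak-field ligand. With weak-field ligands the CFSE gain from square planar is small, so a 3d d⁸ ion takes the sterically preferred tetrahedral geometry. → tetrahedral.
For [IrF(NCS)2(H2O)]^2-: Ligand charges: each fluoride is −1; each isothiocyanate is −1; water is neutral. With an overall charge of −2 the iridium centre must be in the +1 oxidation state. Group 9 minus oxidation state 1 gives a d⁸ configuration. A 5d d⁸ ion has a large crystal-field splitting; square planar leaves the high-energy d_{x²−y²} orbital empty and maximises CFSE. → square planar.

[IrF(NCS)2(H2O)]^2-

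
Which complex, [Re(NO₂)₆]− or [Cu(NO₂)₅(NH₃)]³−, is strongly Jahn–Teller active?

[Cu(NO₂)₅(NH₃)]³−

[Re(NO₂)₆]−: Ligand charges: each nitro (N-bound nitrite) is −1. With an overall charge of −1 the rhenium centre must be in the +5 oxidation state. Group 7 minus oxidation state 5 gives a d² configuration. The d² configuration leaves the e_g set evenly filled (or empty) — no strong Jahn–Teller driving force.
[Cu(NO₂)₅(NH₃)]³−: Each nitro (N-bound nitrite) is −1; ammonia is neutral; balancing the −3 overall charge requires Cu(II). Group 11 minus oxidation state 2 gives a d⁹ configuration. The t₂g⁶e_g³ configuration has an unevenly filled e_g set; the Jahn–Teller theorem predicts a tetragonal distortion (typically axial elongation) to lift the degeneracy.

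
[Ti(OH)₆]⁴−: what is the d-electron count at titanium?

Summing ligand charges against the −4 overall charge gives an oxidation state of +2 for titanium.
Group 4 minus oxidation state 2 gives a d² configuration.

d²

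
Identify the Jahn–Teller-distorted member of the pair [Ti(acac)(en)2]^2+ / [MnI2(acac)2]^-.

[MnI2(acac)2]^-

[Ti(acac)(en)2]^2+: Summing ligand charges against the +2 overall charge gives an oxidation state of +3 for titanium. Group 4 minus oxidation state 3 gives a d¹ configuration. The d¹ configuration leaves the e_g set evenly filled (or empty) — no strong Jahn–Teller driving force.
[MnI2(acac)2]^-: Ligand charges: each iodide is −1; each acetylacetonate is −1. With an overall charge of −1 the manganese centre must be in the +3 oxidation state. Group 7 minus oxidation state 3 gives a d⁴ configuration. Acetylacetonate and iodide are weak-field ligands for a first-row metal, so the complex is high-spin. The t₂g³e_g¹ (high-spin) configuration has an unevenly filled e_g set; the Jahn–Teller theorem predicts a tetragonal distortion (typically axial elongation) to lift the degeneracy.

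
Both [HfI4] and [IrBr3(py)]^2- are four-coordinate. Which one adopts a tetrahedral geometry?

For [HfI4]: Each iodide is −1; balancing the 0 overall charge requires Hf(IV). Group 4 minus oxidation state 4 gives a d⁰ configuration. A d⁰ ion has no crystal-field stabilisation preference between square planar and tetrahedral, so four ligands adopt the sterically favoured tetrahedral geometry. → tetrahedral.
For [IrBr3(py)]^2-: Summing ligand charges against the −2 overall charge gives an oxidation state of +1 for iridium. Ir sits in group 9, so the d-electron count is 9 − 1 = 8. A 5d d⁸ ion has a large crystal-field splitting; square planar leaves the high-energy d_{x²−y²} orbital empty and maximises CFSE. → square planar.

[HfI4]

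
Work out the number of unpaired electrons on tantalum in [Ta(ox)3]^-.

0

Summing ligand charges against the −1 overall charge gives an oxidation state of +5 for tantalum.
Ta sits in group 5, so the d-electron count is 5 − 5 = 0.
Counting donor atoms: 3×oxalate (bidentate) → 6 donors. Coordination number = 6.
In an octahedral field the d⁰ configuration is t₂g⁰e_g⁰, giving 0 unpaired electrons.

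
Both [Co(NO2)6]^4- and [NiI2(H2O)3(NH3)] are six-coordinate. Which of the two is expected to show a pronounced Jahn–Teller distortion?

[Co(NO2)6]^4-: Summing ligand charges against the −4 overall charge gives an oxidation state of +2 for cobalt. Group 9 minus oxidation state 2 gives a d⁷ configuration. Nitro (N-bound nitrite) is a strong-field ligand (high in the spectrochemical series) for a first-row metal, so the complex is low-spin. The t₂g⁶e_g¹ (low-spin) configuration has an unevenly filled e_g set; the Jahn–Teller theorem predicts a tetragonal distortion (typically axial elongation) to lift the degeneracy.
[NiI2(H2O)3(NH3)]: Ligand charges: each iodide is −1; water is neutral; ammonia is neutral. With an overall charge of 0 the nickel centre must be in the +2 oxidation state. Group 10 minus oxidation state 2 gives a d⁸ configuration. The d⁸ configuration leaves the e_g set evenly filled (or empty) — no strong Jahn–Teller driving force.

[Co(NO2)6]^4-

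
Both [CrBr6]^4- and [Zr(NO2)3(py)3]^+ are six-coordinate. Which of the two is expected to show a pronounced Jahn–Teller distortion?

[CrBr6]^4-

[CrBr6]^4-: Summing ligand charges against the −4 overall charge gives an oxidation state of +2 for chromium. Cr sits in group 6, so the d-electron count is 6 − 2 = 4. Bromide is a weak-field ligand for a first-row metal, so the complex is high-spin. The t₂g³e_g¹ (high-spin) configuration has an unevenly filled e_g set; the Jahn–Teller theorem predicts a tetragonal distortion (typically axial elongation) to lift the degeneracy.
[Zr(NO2)3(py)3]^+: Each nitro (N-bound nitrite) is −1; pyridine is neutral; balancing the +1 overall charge requires Zr(IV). Zirconium is a group-4 element; Zr(IV) is therefore d⁰. The d⁰ configuration leaves the e_g set evenly filled (or empty) — no strong Jahn–Teller driving force.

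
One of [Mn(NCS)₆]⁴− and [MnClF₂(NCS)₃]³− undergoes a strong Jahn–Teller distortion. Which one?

[Mn(NCS)₆]⁴−: Each isothiocyanate is −1; balancing the −4 overall charge requires Mn(II). Mn sits in group 7, so the d-electron count is 7 − 2 = 5. Isothiocyanate is a weak-field ligand for a first-row metal, so the complex is high-spin. The d⁵ configuration leaves the e_g set evenly filled (or empty) — no strong Jahn–Teller driving force.
[MnClF₂(NCS)₃]³−: Ligand charges: each chloride is −1; each fluoride is −1; each isothiocyanate is −1. With an overall charge of −3 the manganese centre must be in the +3 oxidation state. Manganese is a group-7 element; Mn(III) is therefore d⁴. Chloride, fluoride, and isothiocyanate are weak-field ligands for a first-row metal, so the complex is high-spin. The t₂g³e_g¹ (high-spin) configuration has an unevenly filled e_g set; the Jahn–Teller theorem predicts a tetragonal distortion (typically axial elongation) to lift the degeneracy.

[MnClF₂(NCS)₃]³−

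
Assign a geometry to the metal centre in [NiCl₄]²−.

tetrahedral

Each chloride is −1; balancing the −2 overall charge requires Ni(II).
Ni sits in group 10, so the d-electron count is 10 − 2 = 8.
Coordination number: 4.
Chloride is a weak-field ligand.
With weak-field ligands the CFSE gain from square planar is small, so a 3d d⁸ ion takes the sterically preferred tetrahedral geometry.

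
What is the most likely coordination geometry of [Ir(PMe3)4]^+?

Ligand charges: trimethylphosphine is neutral. With an overall charge of +1 the iridium centre must be in the +1 oxidation state.
Iridium is a group-9 element; Ir(I) is therefore d⁸.
With 4 monodentate ligands the coordination number is 4.
A 5d d⁸ ion has a large crystal-field splitting; square planar leaves the high-energy d_{x²−y²} orbital empty and maximises CFSE.

square planar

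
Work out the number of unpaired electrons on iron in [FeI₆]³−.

5 unpaired electrons

Summing ligand charges against the −3 overall charge gives an oxidation state of +3 for iron.
Fe sits in group 8, so the d-electron count is 8 − 3 = 5.
The spin state decides the count: Iodide is a weak-field ligand for a first-row metal, so the complex is high-spin.
An octahedral high-spin d⁵ ion is t₂g³e_g², giving 5 unpaired electrons.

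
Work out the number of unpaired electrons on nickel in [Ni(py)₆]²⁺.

Ligand charges: pyridine is neutral. With an overall charge of +2 the nickel centre must be in the +2 oxidation state.
Ni sits in group 10, so the d-electron count is 10 − 2 = 8.
In an octahedral field the d⁸ configuration is t₂g⁶e_g² (only one arrangement possible), giving 2 unpaired electrons.

2 unpaired electrons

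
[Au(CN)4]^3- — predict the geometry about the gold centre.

Ligand charges: each cyanide is −1. With an overall charge of −3 the gold centre must be in the +1 oxidation state.
Au sits in group 11, so the d-electron count is 11 − 1 = 10.
With 4 monodentate ligands the coordination number is 4.
A d¹⁰ ion has no crystal-field stabilisation preference between square planar and tetrahedral, so four ligands adopt the sterically favoured tetrahedral geometry.

tetrahedral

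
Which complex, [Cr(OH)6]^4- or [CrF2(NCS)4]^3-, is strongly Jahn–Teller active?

[Cr(OH)6]^4-: Each hydroxide is −1; balancing the −4 overall charge requires Cr(II). Group 6 minus oxidation state 2 gives a d⁴ configuration. Hydroxide is a weak-field ligand for a first-row metal, so the complex is high-spin. The t₂g³e_g¹ (high-spin) configuration has an unevenly filled e_g set; the Jahn–Teller theorem predicts a tetragonal distortion (typically axial elongation) to lift the degeneracy.
[CrF2(NCS)4]^3-: Summing ligand charges against the −3 overall charge gives an oxidation state of +3 for chromium. Group 6 minus oxidation state 3 gives a d³ configuration. The d³ configuration leaves the e_g set evenly filled (or empty) — no strong Jahn–Teller driving force.

[Cr(OH)6]^4-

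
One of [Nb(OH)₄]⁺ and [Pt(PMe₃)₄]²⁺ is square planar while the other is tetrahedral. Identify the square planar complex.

[Pt(PMe₃)₄]²⁺

For [Nb(OH)₄]⁺: Each hydroxide is −1; balancing the +1 overall charge requires Nb(V). Niobium is a group-5 element; Nb(V) is therefore d⁰. A d⁰ ion has no crystal-field stabilisation preference between square planar and tetrahedral, so four ligands adopt the sterically favoured tetrahedral geometry. → tetrahedral.
For [Pt(PMe₃)₄]²⁺: Summing ligand charges against the +2 overall charge gives an oxidation state of +2 for platinum. Pt sits in group 10, so the d-electron count is 10 − 2 = 8. A 5d d⁸ ion has a large crystal-field splitting; square planar leaves the high-energy d_{x²−y²} orbital empty and maximises CFSE. → square planar.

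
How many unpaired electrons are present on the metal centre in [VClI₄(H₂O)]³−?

Each chloride is −1; each iodide is −1; water is neutral; balancing the −3 overall charge requires V(II).
Vanadium is a group-5 element; V(II) is therefore d³.
In an octahedral field the d³ configuration is t₂g³e_g⁰ (only one arrangement possible), giving 3 unpaired electrons.

3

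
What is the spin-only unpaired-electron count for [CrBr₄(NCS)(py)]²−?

Each bromide is −1; each isothiocyanate is −1; pyridine is neutral; balancing the −2 overall charge requires Cr(III).
Cr sits in group 6, so the d-electron count is 6 − 3 = 3.
In an octahedral field the d³ configuration is t₂g³e_g⁰ (only one arrangement possible), giving 3 unpaired electrons.

3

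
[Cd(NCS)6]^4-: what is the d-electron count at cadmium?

d10

Ligand charges: each isothiocyanate is −1. With an overall charge of −4 the cadmium centre must be in the +2 oxidation state.
Group 12 minus oxidation state 2 gives a d¹⁰ configuration.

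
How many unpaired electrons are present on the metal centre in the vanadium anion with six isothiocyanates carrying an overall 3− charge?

Each isothiocyanate is −1; balancing the −3 overall charge requires V(III).
V sits in group 5, so the d-electron count is 5 − 3 = 2.
In an octahedral field the d² configuration is t₂g²e_g⁰ (only one arrangement possible), giving 2 unpaired electrons.

2 unpaired electrons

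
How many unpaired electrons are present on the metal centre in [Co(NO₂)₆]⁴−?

Summing ligand charges against the −4 overall charge gives an oxidation state of +2 for cobalt.
Co sits in group 9, so the d-electron count is 9 − 2 = 7.
The spin state decides the count: Nitro (N-bound nitrite) is a strong-field ligand (high in the spectrochemical series) for a first-row metal, so the complex is low-spin.
An octahedral low-spin d⁷ ion is t₂g⁶e_g¹, giving 1 unpaired electron.

1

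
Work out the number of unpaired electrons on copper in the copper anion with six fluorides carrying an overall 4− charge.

1

Summing ligand charges against the −4 overall charge gives an oxidation state of +2 for copper.
Cu sits in group 11, so the d-electron count is 11 − 2 = 9.
In an octahedral field the d⁹ configuration is t₂g⁶e_g³ (only one arrangement possible), giving 1 unpaired electron.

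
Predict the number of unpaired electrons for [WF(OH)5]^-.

Ligand charges: each fluoride is −1; each hydroxide is −1. With an overall charge of −1 the tungsten centre must be in the +5 oxidation state.
Tungsten is a group-6 element; W(V) is therefore d¹.
In an octahedral field the d¹ configuration is t₂g¹e_g⁰ (only one arrangement possible), giving 1 unpaired electron.

1 unpaired electron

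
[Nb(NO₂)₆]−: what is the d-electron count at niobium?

Each nitro (N-bound nitrite) is −1; balancing the −1 overall charge requires Nb(V).
Niobium is a group-5 element; Nb(V) is therefore d⁰.

d⁰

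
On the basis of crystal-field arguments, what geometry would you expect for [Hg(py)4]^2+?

tetrahedral

Ligand charges: pyridine is neutral. With an overall charge of +2 the mercury centre must be in the +2 oxidation state.
Mercury is a group-12 element; Hg(II) is therefore d¹⁰.
Coordination number: 4.
A d¹⁰ ion has no crystal-field stabilisation preference between square planar and tetrahedral, so four ligands adopt the sterically favoured tetrahedral geometry.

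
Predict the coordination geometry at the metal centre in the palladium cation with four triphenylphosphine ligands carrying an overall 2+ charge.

square planar

Triphenylphosphine is neutral; balancing the +2 overall charge requires Pd(II).
Pd sits in group 10, so the d-electron count is 10 − 2 = 8.
With 4 monodentate ligands the coordination number is 4.
A 4d d⁸ ion has a large crystal-field splitting; square planar leaves the high-energy d_{x²−y²} orbital empty and maximises CFSE.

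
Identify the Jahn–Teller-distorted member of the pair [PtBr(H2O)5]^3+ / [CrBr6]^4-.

[CrBr6]^4-

[PtBr(H2O)5]^3+: Each bromide is −1; water is neutral; balancing the +3 overall charge requires Pt(IV). Pt sits in group 10, so the d-electron count is 10 − 4 = 6. A 5d ion has a large Δₒ and is invariably low-spin. The d⁶ configuration leaves the e_g set evenly filled (or empty) — no strong Jahn–Teller driving force.
[CrBr6]^4-: Each bromide is −1; balancing the −4 overall charge requires Cr(II). Chromium is a group-6 element; Cr(II) is therefore d⁴. Bromide is a weak-field ligand for a first-row metal, so the complex is high-spin. The t₂g³e_g¹ (high-spin) configuration has an unevenly filled e_g set; the Jahn–Teller theorem predicts a tetragonal distortion (typically axial elongation) to lift the degeneracy.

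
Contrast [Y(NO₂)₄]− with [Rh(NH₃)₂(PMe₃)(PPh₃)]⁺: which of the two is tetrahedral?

[Y(NO₂)₄]−

For [Y(NO₂)₄]−: Each nitro (N-bound nitrite) is −1; balancing the −1 overall charge requires Y(III). Yttrium is a group-3 element; Y(III) is therefore d⁰. A d⁰ ion has no crystal-field stabilisation preference between square planar and tetrahedral, so four ligands adopt the sterically favoured tetrahedral geometry. → tetrahedral.
For [Rh(NH₃)₂(PMe₃)(PPh₃)]⁺: Ligand charges: ammonia is neutral; trimethylphosphine is neutral; triphenylphosphine is neutral. With an overall charge of +1 the rhodium centre must be in the +1 oxidation state. Rh sits in group 9, so the d-electron count is 9 − 1 = 8. A 4d d⁸ ion has a large crystal-field splitting; square planar leaves the high-energy d_{x²−y²} orbital empty and maximises CFSE. → square planar.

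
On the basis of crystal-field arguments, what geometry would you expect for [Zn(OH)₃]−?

trigonal planar

Each hydroxide is −1; balancing the −1 overall charge requires Zn(II).
Group 12 minus oxidation state 2 gives a d¹⁰ configuration.
With 3 monodentate ligands the coordination number is 3.
Three ligands around a d¹⁰ centre minimise repulsion in a trigonal-planar arrangement.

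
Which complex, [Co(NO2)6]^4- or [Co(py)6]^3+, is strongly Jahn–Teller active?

[Co(NO2)6]^4-: Ligand charges: each nitro (N-bound nitrite) is −1. With an overall charge of −4 the cobalt centre must be in the +2 oxidation state. Co sits in group 9, so the d-electron count is 9 − 2 = 7. Nitro (N-bound nitrite) is a strong-field ligand (high in the spectrochemical series) for a first-row metal, so the complex is low-spin. The t₂g⁶e_g¹ (low-spin) configuration has an unevenly filled e_g set; the Jahn–Teller theorem predicts a tetragonal distortion (typically axial elongation) to lift the degeneracy.
[Co(py)6]^3+: Pyridine is neutral; balancing the +3 overall charge requires Co(III). Co sits in group 9, so the d-electron count is 9 − 3 = 6. Co(III) has an exceptionally large octahedral splitting and is low-spin with essentially every ligand except fluoride. The d⁶ configuration leaves the e_g set evenly filled (or empty) — no strong Jahn–Teller driving force.

[Co(NO2)6]^4-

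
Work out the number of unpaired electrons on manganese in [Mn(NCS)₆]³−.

Summing ligand charges against the −3 overall charge gives an oxidation state of +3 for manganese.
Mn sits in group 7, so the d-electron count is 7 − 3 = 4.
The spin state decides the count: Isothiocyanate is a weak-field ligand for a first-row metal, so the complex is high-spin.
An octahedral high-spin d⁴ ion is t₂g³e_g¹, giving 4 unpaired electrons.

4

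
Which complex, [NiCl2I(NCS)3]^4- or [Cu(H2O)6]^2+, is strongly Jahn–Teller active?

[Cu(H2O)6]^2+

[NiCl2I(NCS)3]^4-: Summing ligand charges against the −4 overall charge gives an oxidation state of +2 for nickel. Nickel is a group-10 element; Ni(II) is therefore d⁸. The d⁸ configuration leaves the e_g set evenly filled (or empty) — no strong Jahn–Teller driving force.
[Cu(H2O)6]^2+: Summing ligand charges against the +2 overall charge gives an oxidation state of +2 for copper. Cu sits in group 11, so the d-electron count is 11 − 2 = 9. The t₂g⁶e_g³ configuration has an unevenly filled e_g set; the Jahn–Teller theorem predicts a tetragonal distortion (typically axial elongation) to lift the degeneracy.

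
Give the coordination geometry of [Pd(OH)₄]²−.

Summing ligand charges against the −2 overall charge gives an oxidation state of +2 for palladium.
Group 10 minus oxidation state 2 gives a d⁸ configuration.
Coordination number: 4.
A 4d d⁸ ion has a large crystal-field splitting; square planar leaves the high-energy d_{x²−y²} orbital empty and maximises CFSE.

square planar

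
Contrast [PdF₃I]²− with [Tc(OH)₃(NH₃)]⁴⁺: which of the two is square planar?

[PdF₃I]²−

For [PdF₃I]²−: Ligand charges: each fluoride is −1; each iodide is −1. With an overall charge of −2 the palladium centre must be in the +2 oxidation state. Pd sits in group 10, so the d-electron count is 10 − 2 = 8. A 4d d⁸ ion has a large crystal-field splitting; square planar leaves the high-energy d_{x²−y²} orbital empty and maximises CFSE. → square planar.
For [Tc(OH)₃(NH₃)]⁴⁺: Each hydroxide is −1; ammonia is neutral; balancing the +4 overall charge requires Tc(VII). Group 7 minus oxidation state 7 gives a d⁰ configuration. A d⁰ ion has no crystal-field stabilisation preference between square planar and tetrahedral, so four ligands adopt the sterically favoured tetrahedral geometry. → tetrahedral.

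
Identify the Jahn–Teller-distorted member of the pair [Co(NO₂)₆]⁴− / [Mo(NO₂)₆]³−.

[Co(NO₂)₆]⁴−

[Co(NO₂)₆]⁴−: Summing ligand charges against the −4 overall charge gives an oxidation state of +2 for cobalt. Cobalt is a group-9 element; Co(II) is therefore d⁷. Nitro (N-bound nitrite) is a strong-field ligand (high in the spectrochemical series) for a first-row metal, so the complex is low-spin. The t₂g⁶e_g¹ (low-spin) configuration has an unevenly filled e_g set; the Jahn–Teller theorem predicts a tetragonal distortion (typically axial elongation) to lift the degeneracy.
[Mo(NO₂)₆]³−: Each nitro (N-bound nitrite) is −1; balancing the −3 overall charge requires Mo(III). Molybdenum is a group-6 element; Mo(III) is therefore d³. The d³ configuration leaves the e_g set evenly filled (or empty) — no strong Jahn–Teller driving force.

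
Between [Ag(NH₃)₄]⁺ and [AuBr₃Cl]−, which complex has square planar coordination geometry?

For [Ag(NH₃)₄]⁺: Ligand charges: ammonia is neutral. With an overall charge of +1 the silver centre must be in the +1 oxidation state. Silver is a group-11 element; Ag(I) is therefore d¹⁰. A d¹⁰ ion has no crystal-field stabilisation preference between square planar and tetrahedral, so four ligands adopt the sterically favoured tetrahedral geometry. → tetrahedral.
For [AuBr₃Cl]−: Summing ligand charges against the −1 overall charge gives an oxidation state of +3 for gold. Group 11 minus oxidation state 3 gives a d⁸ configuration. A 5d d⁸ ion has a large crystal-field splitting; square planar leaves the high-energy d_{x²−y²} orbital empty and maximises CFSE. → square planar.

[AuBr₃Cl]−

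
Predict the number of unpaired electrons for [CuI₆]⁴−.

Each iodide is −1; balancing the −4 overall charge requires Cu(II).
Cu sits in group 11, so the d-electron count is 11 − 2 = 9.
In an octahedral field the d⁹ configuration is t₂g⁶e_g³ (only one arrangement possible), giving 1 unpaired electron.

1 unpaired electron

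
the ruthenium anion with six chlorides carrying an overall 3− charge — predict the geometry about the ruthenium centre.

octahedral

Ligand charges: each chloride is −1. With an overall charge of −3 the ruthenium centre must be in the +3 oxidation state.
Group 8 minus oxidation state 3 gives a d⁵ configuration.
With 6 monodentate ligands the coordination number is 6.
Six donors around a single metal centre give an octahedral coordination sphere.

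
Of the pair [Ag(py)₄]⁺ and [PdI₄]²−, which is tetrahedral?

[Ag(py)₄]⁺

For [Ag(py)₄]⁺: Summing ligand charges against the +1 overall charge gives an oxidation state of +1 for silver. Group 11 minus oxidation state 1 gives a d¹⁰ configuration. A d¹⁰ ion has no crystal-field stabilisation preference between square planar and tetrahedral, so four ligands adopt the sterically favoured tetrahedral geometry. → tetrahedral.
For [PdI₄]²−: Each iodide is −1; balancing the −2 overall charge requires Pd(II). Palladium is a group-10 element; Pd(II) is therefore d⁸. A 4d d⁸ ion has a large crystal-field splitting; square planar leaves the high-energy d_{x²−y²} orbital empty and maximises CFSE. → square planar.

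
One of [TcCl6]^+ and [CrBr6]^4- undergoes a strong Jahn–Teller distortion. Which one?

[CrBr6]^4-

[TcCl6]^+: Each chloride is −1; balancing the +1 overall charge requires Tc(VII). Tc sits in group 7, so the d-electron count is 7 − 7 = 0. The d⁰ configuration leaves the e_g set evenly filled (or empty) — no strong Jahn–Teller driving force.
[CrBr6]^4-: Summing ligand charges against the −4 overall charge gives an oxidation state of +2 for chromium. Cr sits in group 6, so the d-electron count is 6 − 2 = 4. Bromide is a weak-field ligand for a first-row metal, so the complex is high-spin. The t₂g³e_g¹ (high-spin) configuration has an unevenly filled e_g set; the Jahn–Teller theorem predicts a tetragonal distortion (typically axial elongation) to lift the degeneracy.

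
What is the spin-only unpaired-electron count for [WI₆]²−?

Summing ligand charges against the −2 overall charge gives an oxidation state of +4 for tungsten.
W sits in group 6, so the d-electron count is 6 − 4 = 2.
In an octahedral field the d² configuration is t₂g²e_g⁰ (only one arrangement possible), giving 2 unpaired electrons.

2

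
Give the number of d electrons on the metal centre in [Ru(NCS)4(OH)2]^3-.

Ligand charges: each isothiocyanate is −1; each hydroxide is −1. With an overall charge of −3 the ruthenium centre must be in the +3 oxidation state.
Ru sits in group 8, so the d-electron count is 8 − 3 = 5.

d⁵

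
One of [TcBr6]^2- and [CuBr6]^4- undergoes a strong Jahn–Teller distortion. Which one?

[CuBr6]^4-

[TcBr6]^2-: Ligand charges: each bromide is −1. With an overall charge of −2 the technetium centre must be in the +4 oxidation state. Tc sits in group 7, so the d-electron count is 7 − 4 = 3. The d³ configuration leaves the e_g set evenly filled (or empty) — no strong Jahn–Teller driving force.
[CuBr6]^4-: Summing ligand charges against the −4 overall charge gives an oxidation state of +2 for copper. Cu sits in group 11, so the d-electron count is 11 − 2 = 9. The t₂g⁶e_g³ configuration has an unevenly filled e_g set; the Jahn–Teller theorem predicts a tetragonal distortion (typically axial elongation) to lift the degeneracy.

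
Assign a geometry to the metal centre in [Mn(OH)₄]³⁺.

Ligand charges: each hydroxide is −1. With an overall charge of +3 the manganese centre must be in the +7 oxidation state.
Mn sits in group 7, so the d-electron count is 7 − 7 = 0.
With 4 monodentate ligands the coordination number is 4.
A d⁰ ion has no crystal-field stabilisation preference between square planar and tetrahedral, so four ligands adopt the sterically favoured tetrahedral geometry.

tetrahedral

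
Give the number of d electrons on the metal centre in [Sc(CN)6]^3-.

d⁰

Summing ligand charges against the −3 overall charge gives an oxidation state of +3 for scandium.
Group 3 minus oxidation state 3 gives a d⁰ configuration.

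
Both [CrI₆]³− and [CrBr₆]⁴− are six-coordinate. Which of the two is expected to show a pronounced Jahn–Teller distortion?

[CrBr₆]⁴−

[CrI₆]³−: Summing ligand charges against the −3 overall charge gives an oxidation state of +3 for chromium. Group 6 minus oxidation state 3 gives a d³ configuration. The d³ configuration leaves the e_g set evenly filled (or empty) — no strong Jahn–Teller driving force.
[CrBr₆]⁴−: Summing ligand charges against the −4 overall charge gives an oxidation state of +2 for chromium. Chromium is a group-6 element; Cr(II) is therefore d⁴. Bromide is a weak-field ligand for a first-row metal, so the complex is high-spin. The t₂g³e_g¹ (high-spin) configuration has an unevenly filled e_g set; the Jahn–Teller theorem predicts a tetragonal distortion (typically axial elongation) to lift the degeneracy.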